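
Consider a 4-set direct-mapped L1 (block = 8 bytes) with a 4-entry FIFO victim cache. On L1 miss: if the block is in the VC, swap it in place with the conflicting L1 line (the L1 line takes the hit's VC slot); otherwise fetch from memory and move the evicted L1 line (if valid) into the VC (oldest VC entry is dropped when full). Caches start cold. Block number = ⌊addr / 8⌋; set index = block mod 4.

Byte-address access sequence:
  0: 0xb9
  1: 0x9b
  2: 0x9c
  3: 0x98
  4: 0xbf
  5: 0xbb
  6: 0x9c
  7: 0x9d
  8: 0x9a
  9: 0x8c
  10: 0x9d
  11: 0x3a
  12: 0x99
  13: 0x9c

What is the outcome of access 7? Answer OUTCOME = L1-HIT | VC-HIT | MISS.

0: 0xb9 (blk 23, set 3) → MISS  vc=[]
1: 0x9b (blk 19, set 3) → MISS  vc=[23]
2: 0x9c (blk 19, set 3) → L1-HIT  vc=[23]
3: 0x98 (blk 19, set 3) → L1-HIT  vc=[23]
4: 0xbf (blk 23, set 3) → VC-HIT  vc=[19]
5: 0xbb (blk 23, set 3) → L1-HIT  vc=[19]
6: 0x9c (blk 19, set 3) → VC-HIT  vc=[23]
7: 0x9d (blk 19, set 3) → L1-HIT  vc=[23]
8: 0x9a (blk 19, set 3) → L1-HIT  vc=[23]
9: 0x8c (blk 17, set 1) → MISS  vc=[23]
10: 0x9d (blk 19, set 3) → L1-HIT  vc=[23]
11: 0x3a (blk 7, set 3) → MISS  vc=[23, 19]
12: 0x99 (blk 19, set 3) → VC-HIT  vc=[23, 7]
13: 0x9c (blk 19, set 3) → L1-HIT  vc=[23, 7]

OUTCOME = L1-HIT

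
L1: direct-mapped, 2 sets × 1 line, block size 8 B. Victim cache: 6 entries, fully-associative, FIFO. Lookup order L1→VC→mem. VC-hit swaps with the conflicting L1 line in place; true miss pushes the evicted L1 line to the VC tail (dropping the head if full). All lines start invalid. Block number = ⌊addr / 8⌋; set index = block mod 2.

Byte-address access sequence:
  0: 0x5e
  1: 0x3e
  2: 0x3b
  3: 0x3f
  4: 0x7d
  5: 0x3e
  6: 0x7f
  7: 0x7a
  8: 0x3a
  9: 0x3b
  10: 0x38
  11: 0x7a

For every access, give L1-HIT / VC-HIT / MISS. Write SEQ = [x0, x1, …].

#0 0x5e→b11/s1 MISS; vc=[]
#1 0x3e→b7/s1 MISS; vc=[11]
#2 0x3b→b7/s1 L1-HIT; vc=[11]
#3 0x3f→b7/s1 L1-HIT; vc=[11]
#4 0x7d→b15/s1 MISS; vc=[11,7]
#5 0x3e→b7/s1 VC-HIT; vc=[11,15]
#6 0x7f→b15/s1 VC-HIT; vc=[11,7]
#7 0x7a→b15/s1 L1-HIT; vc=[11,7]
#8 0x3a→b7/s1 VC-HIT; vc=[11,15]
#9 0x3b→b7/s1 L1-HIT; vc=[11,15]
#10 0x38→b7/s1 L1-HIT; vc=[11,15]
#11 0x7a→b15/s1 VC-HIT; vc=[11,7]

SEQ = [MISS, MISS, L1-HIT, L1-HIT, MISS, VC-HIT, VC-HIT, L1-HIT, VC-HIT, L1-HIT, L1-HIT, VC-HIT]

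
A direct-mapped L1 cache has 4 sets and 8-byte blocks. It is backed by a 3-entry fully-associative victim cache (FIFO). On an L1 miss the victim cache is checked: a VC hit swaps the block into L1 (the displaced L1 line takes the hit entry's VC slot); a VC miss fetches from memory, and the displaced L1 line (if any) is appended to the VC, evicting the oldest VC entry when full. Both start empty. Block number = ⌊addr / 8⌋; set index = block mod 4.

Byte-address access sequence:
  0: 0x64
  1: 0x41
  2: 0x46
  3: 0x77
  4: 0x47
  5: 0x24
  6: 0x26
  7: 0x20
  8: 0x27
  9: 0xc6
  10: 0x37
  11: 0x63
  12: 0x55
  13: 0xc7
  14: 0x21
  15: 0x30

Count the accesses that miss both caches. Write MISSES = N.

MISSES = 9

#0 0x64→b12/s0 MISS; vc=[]
#1 0x41→b8/s0 MISS; vc=[12]
#2 0x46→b8/s0 L1-HIT; vc=[12]
#3 0x77→b14/s2 MISS; vc=[12]
#4 0x47→b8/s0 L1-HIT; vc=[12]
#5 0x24→b4/s0 MISS; vc=[12,8]
#6 0x26→b4/s0 L1-HIT; vc=[12,8]
#7 0x20→b4/s0 L1-HIT; vc=[12,8]
#8 0x27→b4/s0 L1-HIT; vc=[12,8]
#9 0xc6→b24/s0 MISS; vc=[12,8,4]
#10 0x37→b6/s2 MISS; vc=[8,4,14]
#11 0x63→b12/s0 MISS; vc=[4,14,24]
#12 0x55→b10/s2 MISS; vc=[14,24,6]
#13 0xc7→b24/s0 VC-HIT; vc=[14,12,6]
#14 0x21→b4/s0 MISS; vc=[12,6,24]
#15 0x30→b6/s2 VC-HIT; vc=[12,10,24]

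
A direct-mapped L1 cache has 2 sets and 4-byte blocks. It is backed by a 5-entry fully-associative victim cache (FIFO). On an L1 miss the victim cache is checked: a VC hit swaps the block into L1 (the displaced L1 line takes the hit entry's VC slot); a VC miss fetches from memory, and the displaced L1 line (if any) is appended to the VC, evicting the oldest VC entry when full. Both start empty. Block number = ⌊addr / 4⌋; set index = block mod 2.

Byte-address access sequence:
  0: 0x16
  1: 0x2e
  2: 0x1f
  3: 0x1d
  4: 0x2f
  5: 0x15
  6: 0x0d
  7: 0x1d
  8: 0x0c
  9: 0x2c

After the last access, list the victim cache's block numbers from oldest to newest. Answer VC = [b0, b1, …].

VC = [3, 7, 5]

#0 0x16→b5/s1 MISS; vc=[]
#1 0x2e→b11/s1 MISS; vc=[5]
#2 0x1f→b7/s1 MISS; vc=[5,11]
#3 0x1d→b7/s1 L1-HIT; vc=[5,11]
#4 0x2f→b11/s1 VC-HIT; vc=[5,7]
#5 0x15→b5/s1 VC-HIT; vc=[11,7]
#6 0xd→b3/s1 MISS; vc=[11,7,5]
#7 0x1d→b7/s1 VC-HIT; vc=[11,3,5]
#8 0xc→b3/s1 VC-HIT; vc=[11,7,5]
#9 0x2c→b11/s1 VC-HIT; vc=[3,7,5]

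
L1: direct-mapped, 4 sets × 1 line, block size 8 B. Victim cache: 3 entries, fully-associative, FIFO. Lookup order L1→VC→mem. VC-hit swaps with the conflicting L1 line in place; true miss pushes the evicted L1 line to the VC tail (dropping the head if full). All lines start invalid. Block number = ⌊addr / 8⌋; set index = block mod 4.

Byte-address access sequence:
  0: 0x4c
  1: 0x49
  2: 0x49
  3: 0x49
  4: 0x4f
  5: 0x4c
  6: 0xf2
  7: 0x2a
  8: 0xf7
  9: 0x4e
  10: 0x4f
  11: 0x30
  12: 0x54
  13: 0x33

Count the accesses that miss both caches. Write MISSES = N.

#0 0x4c→b9/s1 MISS; vc=[]
#1 0x49→b9/s1 L1-HIT; vc=[]
#2 0x49→b9/s1 L1-HIT; vc=[]
#3 0x49→b9/s1 L1-HIT; vc=[]
#4 0x4f→b9/s1 L1-HIT; vc=[]
#5 0x4c→b9/s1 L1-HIT; vc=[]
#6 0xf2→b30/s2 MISS; vc=[]
#7 0x2a→b5/s1 MISS; vc=[9]
#8 0xf7→b30/s2 L1-HIT; vc=[9]
#9 0x4e→b9/s1 VC-HIT; vc=[5]
#10 0x4f→b9/s1 L1-HIT; vc=[5]
#11 0x30→b6/s2 MISS; vc=[5,30]
#12 0x54→b10/s2 MISS; vc=[5,30,6]
#13 0x33→b6/s2 VC-HIT; vc=[5,30,10]

MISSES = 5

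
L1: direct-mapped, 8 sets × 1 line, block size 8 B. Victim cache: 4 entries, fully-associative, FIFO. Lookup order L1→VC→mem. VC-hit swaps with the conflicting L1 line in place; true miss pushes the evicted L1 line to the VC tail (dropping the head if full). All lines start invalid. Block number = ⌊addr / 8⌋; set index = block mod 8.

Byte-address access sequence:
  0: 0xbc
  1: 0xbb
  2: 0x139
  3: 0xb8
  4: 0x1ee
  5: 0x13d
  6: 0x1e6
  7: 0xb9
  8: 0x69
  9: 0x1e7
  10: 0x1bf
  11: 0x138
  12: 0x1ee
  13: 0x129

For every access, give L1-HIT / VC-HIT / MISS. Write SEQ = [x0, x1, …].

SEQ = [MISS, L1-HIT, MISS, VC-HIT, MISS, VC-HIT, MISS, VC-HIT, MISS, L1-HIT, MISS, VC-HIT, VC-HIT, MISS]

#0 0xbc→b23/s7 MISS; vc=[]
#1 0xbb→b23/s7 L1-HIT; vc=[]
#2 0x139→b39/s7 MISS; vc=[23]
#3 0xb8→b23/s7 VC-HIT; vc=[39]
#4 0x1ee→b61/s5 MISS; vc=[39]
#5 0x13d→b39/s7 VC-HIT; vc=[23]
#6 0x1e6→b60/s4 MISS; vc=[23]
#7 0xb9→b23/s7 VC-HIT; vc=[39]
#8 0x69→b13/s5 MISS; vc=[39,61]
#9 0x1e7→b60/s4 L1-HIT; vc=[39,61]
#10 0x1bf→b55/s7 MISS; vc=[39,61,23]
#11 0x138→b39/s7 VC-HIT; vc=[55,61,23]
#12 0x1ee→b61/s5 VC-HIT; vc=[55,13,23]
#13 0x129→b37/s5 MISS; vc=[55,13,23,61]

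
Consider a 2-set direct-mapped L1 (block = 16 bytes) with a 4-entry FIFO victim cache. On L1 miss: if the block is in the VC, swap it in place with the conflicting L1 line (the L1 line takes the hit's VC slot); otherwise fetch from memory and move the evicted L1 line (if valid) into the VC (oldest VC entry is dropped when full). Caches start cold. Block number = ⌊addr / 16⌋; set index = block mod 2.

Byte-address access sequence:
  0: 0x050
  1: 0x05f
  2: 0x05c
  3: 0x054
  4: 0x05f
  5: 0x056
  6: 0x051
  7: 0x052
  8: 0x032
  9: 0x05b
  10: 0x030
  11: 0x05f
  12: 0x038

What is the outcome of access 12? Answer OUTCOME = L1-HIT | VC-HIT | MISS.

0: 0x50 (blk 5, set 1) → MISS  vc=[]
1: 0x5f (blk 5, set 1) → L1-HIT  vc=[]
2: 0x5c (blk 5, set 1) → L1-HIT  vc=[]
3: 0x54 (blk 5, set 1) → L1-HIT  vc=[]
4: 0x5f (blk 5, set 1) → L1-HIT  vc=[]
5: 0x56 (blk 5, set 1) → L1-HIT  vc=[]
6: 0x51 (blk 5, set 1) → L1-HIT  vc=[]
7: 0x52 (blk 5, set 1) → L1-HIT  vc=[]
8: 0x32 (blk 3, set 1) → MISS  vc=[5]
9: 0x5b (blk 5, set 1) → VC-HIT  vc=[3]
10: 0x30 (blk 3, set 1) → VC-HIT  vc=[5]
11: 0x5f (blk 5, set 1) → VC-HIT  vc=[3]
12: 0x38 (blk 3, set 1) → VC-HIT  vc=[5]

OUTCOME = VC-HIT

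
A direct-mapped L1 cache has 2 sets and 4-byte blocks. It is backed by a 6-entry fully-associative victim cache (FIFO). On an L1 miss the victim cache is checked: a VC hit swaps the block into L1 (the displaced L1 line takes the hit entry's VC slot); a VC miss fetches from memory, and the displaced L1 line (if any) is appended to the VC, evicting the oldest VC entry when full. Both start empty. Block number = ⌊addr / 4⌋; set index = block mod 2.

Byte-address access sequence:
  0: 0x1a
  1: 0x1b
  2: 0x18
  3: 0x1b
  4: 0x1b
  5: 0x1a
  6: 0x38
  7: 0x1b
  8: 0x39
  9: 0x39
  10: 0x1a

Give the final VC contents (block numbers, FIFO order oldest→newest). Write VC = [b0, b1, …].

VC = [14]

  [0] addr=0x1a blk=6 s=0: MISS | VC []
  [1] addr=0x1b blk=6 s=0: L1-HIT | VC []
  [2] addr=0x18 blk=6 s=0: L1-HIT | VC []
  [3] addr=0x1b blk=6 s=0: L1-HIT | VC []
  [4] addr=0x1b blk=6 s=0: L1-HIT | VC []
  [5] addr=0x1a blk=6 s=0: L1-HIT | VC []
  [6] addr=0x38 blk=14 s=0: MISS | VC [6]
  [7] addr=0x1b blk=6 s=0: VC-HIT | VC [14]
  [8] addr=0x39 blk=14 s=0: VC-HIT | VC [6]
  [9] addr=0x39 blk=14 s=0: L1-HIT | VC [6]
  [10] addr=0x1a blk=6 s=0: VC-HIT | VC [14]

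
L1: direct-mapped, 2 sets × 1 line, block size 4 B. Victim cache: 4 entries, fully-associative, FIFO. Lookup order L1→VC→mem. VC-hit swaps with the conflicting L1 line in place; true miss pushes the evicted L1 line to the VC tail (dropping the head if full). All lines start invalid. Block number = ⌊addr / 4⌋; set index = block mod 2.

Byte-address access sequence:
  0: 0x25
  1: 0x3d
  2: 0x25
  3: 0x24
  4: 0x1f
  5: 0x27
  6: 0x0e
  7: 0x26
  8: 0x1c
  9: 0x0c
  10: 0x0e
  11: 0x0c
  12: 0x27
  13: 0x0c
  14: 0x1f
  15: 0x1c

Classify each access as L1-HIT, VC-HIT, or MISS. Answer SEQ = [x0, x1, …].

SEQ = [MISS, MISS, VC-HIT, L1-HIT, MISS, VC-HIT, MISS, VC-HIT, VC-HIT, VC-HIT, L1-HIT, L1-HIT, VC-HIT, VC-HIT, VC-HIT, L1-HIT]

  [0] addr=0x25 blk=9 s=1: MISS | VC []
  [1] addr=0x3d blk=15 s=1: MISS | VC [9]
  [2] addr=0x25 blk=9 s=1: VC-HIT | VC [15]
  [3] addr=0x24 blk=9 s=1: L1-HIT | VC [15]
  [4] addr=0x1f blk=7 s=1: MISS | VC [15, 9]
  [5] addr=0x27 blk=9 s=1: VC-HIT | VC [15, 7]
  [6] addr=0xe blk=3 s=1: MISS | VC [15, 7, 9]
  [7] addr=0x26 blk=9 s=1: VC-HIT | VC [15, 7, 3]
  [8] addr=0x1c blk=7 s=1: VC-HIT | VC [15, 9, 3]
  [9] addr=0xc blk=3 s=1: VC-HIT | VC [15, 9, 7]
  [10] addr=0xe blk=3 s=1: L1-HIT | VC [15, 9, 7]
  [11] addr=0xc blk=3 s=1: L1-HIT | VC [15, 9, 7]
  [12] addr=0x27 blk=9 s=1: VC-HIT | VC [15, 3, 7]
  [13] addr=0xc blk=3 s=1: VC-HIT | VC [15, 9, 7]
  [14] addr=0x1f blk=7 s=1: VC-HIT | VC [15, 9, 3]
  [15] addr=0x1c blk=7 s=1: L1-HIT | VC [15, 9, 3]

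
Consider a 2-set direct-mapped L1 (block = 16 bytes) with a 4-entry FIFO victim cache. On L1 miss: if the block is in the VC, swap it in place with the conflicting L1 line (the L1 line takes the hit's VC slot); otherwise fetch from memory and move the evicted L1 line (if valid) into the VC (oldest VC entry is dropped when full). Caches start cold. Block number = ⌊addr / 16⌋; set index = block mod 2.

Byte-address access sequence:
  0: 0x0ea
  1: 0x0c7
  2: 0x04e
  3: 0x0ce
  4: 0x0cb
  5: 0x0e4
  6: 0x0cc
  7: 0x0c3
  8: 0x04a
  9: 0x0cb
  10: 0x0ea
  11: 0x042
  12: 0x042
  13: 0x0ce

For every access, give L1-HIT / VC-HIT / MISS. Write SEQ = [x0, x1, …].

  [0] addr=0xea blk=14 s=0: MISS | VC []
  [1] addr=0xc7 blk=12 s=0: MISS | VC [14]
  [2] addr=0x4e blk=4 s=0: MISS | VC [14, 12]
  [3] addr=0xce blk=12 s=0: VC-HIT | VC [14, 4]
  [4] addr=0xcb blk=12 s=0: L1-HIT | VC [14, 4]
  [5] addr=0xe4 blk=14 s=0: VC-HIT | VC [12, 4]
  [6] addr=0xcc blk=12 s=0: VC-HIT | VC [14, 4]
  [7] addr=0xc3 blk=12 s=0: L1-HIT | VC [14, 4]
  [8] addr=0x4a blk=4 s=0: VC-HIT | VC [14, 12]
  [9] addr=0xcb blk=12 s=0: VC-HIT | VC [14, 4]
  [10] addr=0xea blk=14 s=0: VC-HIT | VC [12, 4]
  [11] addr=0x42 blk=4 s=0: VC-HIT | VC [12, 14]
  [12] addr=0x42 blk=4 s=0: L1-HIT | VC [12, 14]
  [13] addr=0xce blk=12 s=0: VC-HIT | VC [4, 14]

SEQ = [MISS, MISS, MISS, VC-HIT, L1-HIT, VC-HIT, VC-HIT, L1-HIT, VC-HIT, VC-HIT, VC-HIT, VC-HIT, L1-HIT, VC-HIT]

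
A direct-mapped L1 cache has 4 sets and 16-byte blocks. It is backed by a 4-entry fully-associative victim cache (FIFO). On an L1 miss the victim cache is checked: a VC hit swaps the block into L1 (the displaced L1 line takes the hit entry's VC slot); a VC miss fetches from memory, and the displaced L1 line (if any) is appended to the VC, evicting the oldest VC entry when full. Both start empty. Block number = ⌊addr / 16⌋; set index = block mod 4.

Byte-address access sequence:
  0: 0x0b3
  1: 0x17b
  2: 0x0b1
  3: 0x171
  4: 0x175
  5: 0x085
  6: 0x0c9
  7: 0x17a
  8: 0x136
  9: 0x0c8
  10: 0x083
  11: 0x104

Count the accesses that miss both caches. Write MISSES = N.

MISSES = 6

0: 0xb3 (blk 11, set 3) → MISS  vc=[]
1: 0x17b (blk 23, set 3) → MISS  vc=[11]
2: 0xb1 (blk 11, set 3) → VC-HIT  vc=[23]
3: 0x171 (blk 23, set 3) → VC-HIT  vc=[11]
4: 0x175 (blk 23, set 3) → L1-HIT  vc=[11]
5: 0x85 (blk 8, set 0) → MISS  vc=[11]
6: 0xc9 (blk 12, set 0) → MISS  vc=[11, 8]
7: 0x17a (blk 23, set 3) → L1-HIT  vc=[11, 8]
8: 0x136 (blk 19, set 3) → MISS  vc=[11, 8, 23]
9: 0xc8 (blk 12, set 0) → L1-HIT  vc=[11, 8, 23]
10: 0x83 (blk 8, set 0) → VC-HIT  vc=[11, 12, 23]
11: 0x104 (blk 16, set 0) → MISS  vc=[11, 12, 23, 8]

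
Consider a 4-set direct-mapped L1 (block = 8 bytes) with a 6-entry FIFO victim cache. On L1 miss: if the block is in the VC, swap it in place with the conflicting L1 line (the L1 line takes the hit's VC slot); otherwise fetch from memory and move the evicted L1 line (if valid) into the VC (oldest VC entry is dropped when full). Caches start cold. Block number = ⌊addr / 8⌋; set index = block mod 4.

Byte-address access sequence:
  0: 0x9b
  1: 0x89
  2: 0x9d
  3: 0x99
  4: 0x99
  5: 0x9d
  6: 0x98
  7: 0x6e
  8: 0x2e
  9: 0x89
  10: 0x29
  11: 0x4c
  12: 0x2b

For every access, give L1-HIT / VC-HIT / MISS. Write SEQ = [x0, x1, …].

0: 0x9b (blk 19, set 3) → MISS  vc=[]
1: 0x89 (blk 17, set 1) → MISS  vc=[]
2: 0x9d (blk 19, set 3) → L1-HIT  vc=[]
3: 0x99 (blk 19, set 3) → L1-HIT  vc=[]
4: 0x99 (blk 19, set 3) → L1-HIT  vc=[]
5: 0x9d (blk 19, set 3) → L1-HIT  vc=[]
6: 0x98 (blk 19, set 3) → L1-HIT  vc=[]
7: 0x6e (blk 13, set 1) → MISS  vc=[17]
8: 0x2e (blk 5, set 1) → MISS  vc=[17, 13]
9: 0x89 (blk 17, set 1) → VC-HIT  vc=[5, 13]
10: 0x29 (blk 5, set 1) → VC-HIT  vc=[17, 13]
11: 0x4c (blk 9, set 1) → MISS  vc=[17, 13, 5]
12: 0x2b (blk 5, set 1) → VC-HIT  vc=[17, 13, 9]

SEQ = [MISS, MISS, L1-HIT, L1-HIT, L1-HIT, L1-HIT, L1-HIT, MISS, MISS, VC-HIT, VC-HIT, MISS, VC-HIT]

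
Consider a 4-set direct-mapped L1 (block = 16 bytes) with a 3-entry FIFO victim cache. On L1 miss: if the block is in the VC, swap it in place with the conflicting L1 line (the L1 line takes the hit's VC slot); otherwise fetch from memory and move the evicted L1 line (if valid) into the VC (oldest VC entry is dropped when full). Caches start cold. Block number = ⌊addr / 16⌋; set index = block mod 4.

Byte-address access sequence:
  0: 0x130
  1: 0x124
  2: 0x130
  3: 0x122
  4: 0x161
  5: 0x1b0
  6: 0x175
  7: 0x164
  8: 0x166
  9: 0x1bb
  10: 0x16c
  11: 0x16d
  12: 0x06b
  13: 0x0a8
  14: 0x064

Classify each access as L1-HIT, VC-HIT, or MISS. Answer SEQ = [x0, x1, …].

SEQ = [MISS, MISS, L1-HIT, L1-HIT, MISS, MISS, MISS, L1-HIT, L1-HIT, VC-HIT, L1-HIT, L1-HIT, MISS, MISS, VC-HIT]

0: 0x130 (blk 19, set 3) → MISS  vc=[]
1: 0x124 (blk 18, set 2) → MISS  vc=[]
2: 0x130 (blk 19, set 3) → L1-HIT  vc=[]
3: 0x122 (blk 18, set 2) → L1-HIT  vc=[]
4: 0x161 (blk 22, set 2) → MISS  vc=[18]
5: 0x1b0 (blk 27, set 3) → MISS  vc=[18, 19]
6: 0x175 (blk 23, set 3) → MISS  vc=[18, 19, 27]
7: 0x164 (blk 22, set 2) → L1-HIT  vc=[18, 19, 27]
8: 0x166 (blk 22, set 2) → L1-HIT  vc=[18, 19, 27]
9: 0x1bb (blk 27, set 3) → VC-HIT  vc=[18, 19, 23]
10: 0x16c (blk 22, set 2) → L1-HIT  vc=[18, 19, 23]
11: 0x16d (blk 22, set 2) → L1-HIT  vc=[18, 19, 23]
12: 0x6b (blk 6, set 2) → MISS  vc=[19, 23, 22]
13: 0xa8 (blk 10, set 2) → MISS  vc=[23, 22, 6]
14: 0x64 (blk 6, set 2) → VC-HIT  vc=[23, 22, 10]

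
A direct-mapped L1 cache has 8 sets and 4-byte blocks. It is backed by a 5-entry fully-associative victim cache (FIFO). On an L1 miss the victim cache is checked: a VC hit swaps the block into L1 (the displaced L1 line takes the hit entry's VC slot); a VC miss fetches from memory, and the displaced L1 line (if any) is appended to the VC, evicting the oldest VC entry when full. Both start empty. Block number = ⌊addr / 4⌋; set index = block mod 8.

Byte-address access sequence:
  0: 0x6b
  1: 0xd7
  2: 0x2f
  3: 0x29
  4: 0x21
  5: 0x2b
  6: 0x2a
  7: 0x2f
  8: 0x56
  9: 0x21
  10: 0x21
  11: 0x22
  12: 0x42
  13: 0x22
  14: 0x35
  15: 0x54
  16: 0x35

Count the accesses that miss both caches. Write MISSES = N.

#0 0x6b→b26/s2 MISS; vc=[]
#1 0xd7→b53/s5 MISS; vc=[]
#2 0x2f→b11/s3 MISS; vc=[]
#3 0x29→b10/s2 MISS; vc=[26]
#4 0x21→b8/s0 MISS; vc=[26]
#5 0x2b→b10/s2 L1-HIT; vc=[26]
#6 0x2a→b10/s2 L1-HIT; vc=[26]
#7 0x2f→b11/s3 L1-HIT; vc=[26]
#8 0x56→b21/s5 MISS; vc=[26,53]
#9 0x21→b8/s0 L1-HIT; vc=[26,53]
#10 0x21→b8/s0 L1-HIT; vc=[26,53]
#11 0x22→b8/s0 L1-HIT; vc=[26,53]
#12 0x42→b16/s0 MISS; vc=[26,53,8]
#13 0x22→b8/s0 VC-HIT; vc=[26,53,16]
#14 0x35→b13/s5 MISS; vc=[26,53,16,21]
#15 0x54→b21/s5 VC-HIT; vc=[26,53,16,13]
#16 0x35→b13/s5 VC-HIT; vc=[26,53,16,21]

MISSES = 8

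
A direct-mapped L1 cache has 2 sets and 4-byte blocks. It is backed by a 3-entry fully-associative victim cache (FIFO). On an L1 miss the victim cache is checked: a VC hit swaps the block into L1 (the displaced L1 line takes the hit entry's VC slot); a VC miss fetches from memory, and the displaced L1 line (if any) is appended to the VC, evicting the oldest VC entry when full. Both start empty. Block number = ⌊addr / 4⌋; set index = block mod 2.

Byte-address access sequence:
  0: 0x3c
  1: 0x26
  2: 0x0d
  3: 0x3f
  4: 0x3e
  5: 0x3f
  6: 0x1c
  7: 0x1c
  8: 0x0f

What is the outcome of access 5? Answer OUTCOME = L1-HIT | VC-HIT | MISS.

  [0] addr=0x3c blk=15 s=1: MISS | VC []
  [1] addr=0x26 blk=9 s=1: MISS | VC [15]
  [2] addr=0xd blk=3 s=1: MISS | VC [15, 9]
  [3] addr=0x3f blk=15 s=1: VC-HIT | VC [3, 9]
  [4] addr=0x3e blk=15 s=1: L1-HIT | VC [3, 9]
  [5] addr=0x3f blk=15 s=1: L1-HIT | VC [3, 9]
  [6] addr=0x1c blk=7 s=1: MISS | VC [3, 9, 15]
  [7] addr=0x1c blk=7 s=1: L1-HIT | VC [3, 9, 15]
  [8] addr=0xf blk=3 s=1: VC-HIT | VC [7, 9, 15]

OUTCOME = L1-HIT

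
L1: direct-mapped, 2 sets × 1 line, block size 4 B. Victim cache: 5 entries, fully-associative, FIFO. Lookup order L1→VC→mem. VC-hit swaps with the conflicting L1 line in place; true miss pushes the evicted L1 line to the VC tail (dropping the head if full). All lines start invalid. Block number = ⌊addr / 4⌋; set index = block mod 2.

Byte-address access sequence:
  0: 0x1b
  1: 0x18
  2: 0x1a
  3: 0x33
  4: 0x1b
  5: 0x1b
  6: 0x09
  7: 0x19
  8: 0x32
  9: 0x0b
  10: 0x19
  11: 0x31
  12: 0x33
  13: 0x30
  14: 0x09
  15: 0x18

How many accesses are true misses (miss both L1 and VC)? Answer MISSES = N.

MISSES = 3

#0 0x1b→b6/s0 MISS; vc=[]
#1 0x18→b6/s0 L1-HIT; vc=[]
#2 0x1a→b6/s0 L1-HIT; vc=[]
#3 0x33→b12/s0 MISS; vc=[6]
#4 0x1b→b6/s0 VC-HIT; vc=[12]
#5 0x1b→b6/s0 L1-HIT; vc=[12]
#6 0x9→b2/s0 MISS; vc=[12,6]
#7 0x19→b6/s0 VC-HIT; vc=[12,2]
#8 0x32→b12/s0 VC-HIT; vc=[6,2]
#9 0xb→b2/s0 VC-HIT; vc=[6,12]
#10 0x19→b6/s0 VC-HIT; vc=[2,12]
#11 0x31→b12/s0 VC-HIT; vc=[2,6]
#12 0x33→b12/s0 L1-HIT; vc=[2,6]
#13 0x30→b12/s0 L1-HIT; vc=[2,6]
#14 0x9→b2/s0 VC-HIT; vc=[12,6]
#15 0x18→b6/s0 VC-HIT; vc=[12,2]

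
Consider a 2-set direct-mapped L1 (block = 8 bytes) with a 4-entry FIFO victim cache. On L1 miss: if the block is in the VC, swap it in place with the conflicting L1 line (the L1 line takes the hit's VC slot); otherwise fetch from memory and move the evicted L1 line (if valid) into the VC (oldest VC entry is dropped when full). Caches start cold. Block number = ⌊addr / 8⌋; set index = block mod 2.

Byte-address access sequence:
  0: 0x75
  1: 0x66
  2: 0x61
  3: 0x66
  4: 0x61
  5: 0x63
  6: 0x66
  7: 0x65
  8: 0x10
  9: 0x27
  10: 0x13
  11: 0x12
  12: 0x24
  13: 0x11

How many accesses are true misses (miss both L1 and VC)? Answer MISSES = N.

MISSES = 4

#0 0x75→b14/s0 MISS; vc=[]
#1 0x66→b12/s0 MISS; vc=[14]
#2 0x61→b12/s0 L1-HIT; vc=[14]
#3 0x66→b12/s0 L1-HIT; vc=[14]
#4 0x61→b12/s0 L1-HIT; vc=[14]
#5 0x63→b12/s0 L1-HIT; vc=[14]
#6 0x66→b12/s0 L1-HIT; vc=[14]
#7 0x65→b12/s0 L1-HIT; vc=[14]
#8 0x10→b2/s0 MISS; vc=[14,12]
#9 0x27→b4/s0 MISS; vc=[14,12,2]
#10 0x13→b2/s0 VC-HIT; vc=[14,12,4]
#11 0x12→b2/s0 L1-HIT; vc=[14,12,4]
#12 0x24→b4/s0 VC-HIT; vc=[14,12,2]
#13 0x11→b2/s0 VC-HIT; vc=[14,12,4]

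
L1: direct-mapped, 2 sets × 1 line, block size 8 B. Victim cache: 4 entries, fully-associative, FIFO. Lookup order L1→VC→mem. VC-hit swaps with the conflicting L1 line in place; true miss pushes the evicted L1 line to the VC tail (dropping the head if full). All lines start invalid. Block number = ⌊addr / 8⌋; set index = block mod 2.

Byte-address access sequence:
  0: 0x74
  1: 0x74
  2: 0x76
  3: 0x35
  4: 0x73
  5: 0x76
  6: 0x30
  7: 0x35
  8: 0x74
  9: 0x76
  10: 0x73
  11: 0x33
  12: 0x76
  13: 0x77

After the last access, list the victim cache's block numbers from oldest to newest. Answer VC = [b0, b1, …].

#0 0x74→b14/s0 MISS; vc=[]
#1 0x74→b14/s0 L1-HIT; vc=[]
#2 0x76→b14/s0 L1-HIT; vc=[]
#3 0x35→b6/s0 MISS; vc=[14]
#4 0x73→b14/s0 VC-HIT; vc=[6]
#5 0x76→b14/s0 L1-HIT; vc=[6]
#6 0x30→b6/s0 VC-HIT; vc=[14]
#7 0x35→b6/s0 L1-HIT; vc=[14]
#8 0x74→b14/s0 VC-HIT; vc=[6]
#9 0x76→b14/s0 L1-HIT; vc=[6]
#10 0x73→b14/s0 L1-HIT; vc=[6]
#11 0x33→b6/s0 VC-HIT; vc=[14]
#12 0x76→b14/s0 VC-HIT; vc=[6]
#13 0x77→b14/s0 L1-HIT; vc=[6]

VC = [6]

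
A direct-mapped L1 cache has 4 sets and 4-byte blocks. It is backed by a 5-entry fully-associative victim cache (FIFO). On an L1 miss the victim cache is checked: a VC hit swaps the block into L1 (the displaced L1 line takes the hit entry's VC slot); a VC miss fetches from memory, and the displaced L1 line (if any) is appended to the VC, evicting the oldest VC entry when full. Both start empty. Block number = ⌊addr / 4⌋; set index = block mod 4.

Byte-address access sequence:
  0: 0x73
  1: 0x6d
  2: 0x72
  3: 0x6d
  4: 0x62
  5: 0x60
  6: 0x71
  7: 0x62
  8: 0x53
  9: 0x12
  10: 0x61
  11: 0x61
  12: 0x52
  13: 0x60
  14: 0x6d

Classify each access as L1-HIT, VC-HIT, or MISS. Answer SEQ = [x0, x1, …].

#0 0x73→b28/s0 MISS; vc=[]
#1 0x6d→b27/s3 MISS; vc=[]
#2 0x72→b28/s0 L1-HIT; vc=[]
#3 0x6d→b27/s3 L1-HIT; vc=[]
#4 0x62→b24/s0 MISS; vc=[28]
#5 0x60→b24/s0 L1-HIT; vc=[28]
#6 0x71→b28/s0 VC-HIT; vc=[24]
#7 0x62→b24/s0 VC-HIT; vc=[28]
#8 0x53→b20/s0 MISS; vc=[28,24]
#9 0x12→b4/s0 MISS; vc=[28,24,20]
#10 0x61→b24/s0 VC-HIT; vc=[28,4,20]
#11 0x61→b24/s0 L1-HIT; vc=[28,4,20]
#12 0x52→b20/s0 VC-HIT; vc=[28,4,24]
#13 0x60→b24/s0 VC-HIT; vc=[28,4,20]
#14 0x6d→b27/s3 L1-HIT; vc=[28,4,20]

SEQ = [MISS, MISS, L1-HIT, L1-HIT, MISS, L1-HIT, VC-HIT, VC-HIT, MISS, MISS, VC-HIT, L1-HIT, VC-HIT, VC-HIT, L1-HIT]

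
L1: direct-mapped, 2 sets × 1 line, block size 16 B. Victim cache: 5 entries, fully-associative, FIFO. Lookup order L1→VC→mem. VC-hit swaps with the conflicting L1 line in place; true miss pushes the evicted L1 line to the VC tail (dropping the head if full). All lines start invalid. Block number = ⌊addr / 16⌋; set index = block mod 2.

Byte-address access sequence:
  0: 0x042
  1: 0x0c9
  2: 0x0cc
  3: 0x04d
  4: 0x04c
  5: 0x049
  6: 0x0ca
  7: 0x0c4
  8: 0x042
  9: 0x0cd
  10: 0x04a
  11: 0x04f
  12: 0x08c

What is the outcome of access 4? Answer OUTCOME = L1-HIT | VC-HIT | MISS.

OUTCOME = L1-HIT

#0 0x42→b4/s0 MISS; vc=[]
#1 0xc9→b12/s0 MISS; vc=[4]
#2 0xcc→b12/s0 L1-HIT; vc=[4]
#3 0x4d→b4/s0 VC-HIT; vc=[12]
#4 0x4c→b4/s0 L1-HIT; vc=[12]
#5 0x49→b4/s0 L1-HIT; vc=[12]
#6 0xca→b12/s0 VC-HIT; vc=[4]
#7 0xc4→b12/s0 L1-HIT; vc=[4]
#8 0x42→b4/s0 VC-HIT; vc=[12]
#9 0xcd→b12/s0 VC-HIT; vc=[4]
#10 0x4a→b4/s0 VC-HIT; vc=[12]
#11 0x4f→b4/s0 L1-HIT; vc=[12]
#12 0x8c→b8/s0 MISS; vc=[12,4]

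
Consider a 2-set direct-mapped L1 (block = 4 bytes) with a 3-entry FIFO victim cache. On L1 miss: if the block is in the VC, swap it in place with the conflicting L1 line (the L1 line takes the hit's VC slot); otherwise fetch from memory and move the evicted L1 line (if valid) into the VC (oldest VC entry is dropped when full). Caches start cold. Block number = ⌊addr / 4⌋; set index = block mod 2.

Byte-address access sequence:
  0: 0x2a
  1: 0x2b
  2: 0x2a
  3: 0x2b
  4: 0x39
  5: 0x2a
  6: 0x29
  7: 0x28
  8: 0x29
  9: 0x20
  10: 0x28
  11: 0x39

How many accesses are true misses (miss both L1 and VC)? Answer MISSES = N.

MISSES = 3

  [0] addr=0x2a blk=10 s=0: MISS | VC []
  [1] addr=0x2b blk=10 s=0: L1-HIT | VC []
  [2] addr=0x2a blk=10 s=0: L1-HIT | VC []
  [3] addr=0x2b blk=10 s=0: L1-HIT | VC []
  [4] addr=0x39 blk=14 s=0: MISS | VC [10]
  [5] addr=0x2a blk=10 s=0: VC-HIT | VC [14]
  [6] addr=0x29 blk=10 s=0: L1-HIT | VC [14]
  [7] addr=0x28 blk=10 s=0: L1-HIT | VC [14]
  [8] addr=0x29 blk=10 s=0: L1-HIT | VC [14]
  [9] addr=0x20 blk=8 s=0: MISS | VC [14, 10]
  [10] addr=0x28 blk=10 s=0: VC-HIT | VC [14, 8]
  [11] addr=0x39 blk=14 s=0: VC-HIT | VC [10, 8]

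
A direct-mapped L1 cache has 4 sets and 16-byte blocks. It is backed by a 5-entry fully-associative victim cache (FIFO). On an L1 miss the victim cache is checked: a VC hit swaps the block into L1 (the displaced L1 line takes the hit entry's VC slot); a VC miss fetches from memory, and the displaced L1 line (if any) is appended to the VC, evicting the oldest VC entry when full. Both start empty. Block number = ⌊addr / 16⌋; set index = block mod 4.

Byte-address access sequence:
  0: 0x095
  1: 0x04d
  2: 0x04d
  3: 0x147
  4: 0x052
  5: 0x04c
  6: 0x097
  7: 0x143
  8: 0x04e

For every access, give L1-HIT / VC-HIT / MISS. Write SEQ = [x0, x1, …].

SEQ = [MISS, MISS, L1-HIT, MISS, MISS, VC-HIT, VC-HIT, VC-HIT, VC-HIT]

0: 0x95 (blk 9, set 1) → MISS  vc=[]
1: 0x4d (blk 4, set 0) → MISS  vc=[]
2: 0x4d (blk 4, set 0) → L1-HIT  vc=[]
3: 0x147 (blk 20, set 0) → MISS  vc=[4]
4: 0x52 (blk 5, set 1) → MISS  vc=[4, 9]
5: 0x4c (blk 4, set 0) → VC-HIT  vc=[20, 9]
6: 0x97 (blk 9, set 1) → VC-HIT  vc=[20, 5]
7: 0x143 (blk 20, set 0) → VC-HIT  vc=[4, 5]
8: 0x4e (blk 4, set 0) → VC-HIT  vc=[20, 5]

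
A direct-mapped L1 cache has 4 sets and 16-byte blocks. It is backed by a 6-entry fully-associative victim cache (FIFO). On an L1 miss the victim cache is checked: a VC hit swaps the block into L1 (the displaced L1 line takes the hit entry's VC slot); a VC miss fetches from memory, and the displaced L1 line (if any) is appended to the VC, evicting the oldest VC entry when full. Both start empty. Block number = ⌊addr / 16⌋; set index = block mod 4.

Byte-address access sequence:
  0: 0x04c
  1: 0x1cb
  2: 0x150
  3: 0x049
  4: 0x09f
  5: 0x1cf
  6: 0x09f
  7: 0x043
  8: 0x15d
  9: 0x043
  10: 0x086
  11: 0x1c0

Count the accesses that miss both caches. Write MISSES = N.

0: 0x4c (blk 4, set 0) → MISS  vc=[]
1: 0x1cb (blk 28, set 0) → MISS  vc=[4]
2: 0x150 (blk 21, set 1) → MISS  vc=[4]
3: 0x49 (blk 4, set 0) → VC-HIT  vc=[28]
4: 0x9f (blk 9, set 1) → MISS  vc=[28, 21]
5: 0x1cf (blk 28, set 0) → VC-HIT  vc=[4, 21]
6: 0x9f (blk 9, set 1) → L1-HIT  vc=[4, 21]
7: 0x43 (blk 4, set 0) → VC-HIT  vc=[28, 21]
8: 0x15d (blk 21, set 1) → VC-HIT  vc=[28, 9]
9: 0x43 (blk 4, set 0) → L1-HIT  vc=[28, 9]
10: 0x86 (blk 8, set 0) → MISS  vc=[28, 9, 4]
11: 0x1c0 (blk 28, set 0) → VC-HIT  vc=[8, 9, 4]

MISSES = 5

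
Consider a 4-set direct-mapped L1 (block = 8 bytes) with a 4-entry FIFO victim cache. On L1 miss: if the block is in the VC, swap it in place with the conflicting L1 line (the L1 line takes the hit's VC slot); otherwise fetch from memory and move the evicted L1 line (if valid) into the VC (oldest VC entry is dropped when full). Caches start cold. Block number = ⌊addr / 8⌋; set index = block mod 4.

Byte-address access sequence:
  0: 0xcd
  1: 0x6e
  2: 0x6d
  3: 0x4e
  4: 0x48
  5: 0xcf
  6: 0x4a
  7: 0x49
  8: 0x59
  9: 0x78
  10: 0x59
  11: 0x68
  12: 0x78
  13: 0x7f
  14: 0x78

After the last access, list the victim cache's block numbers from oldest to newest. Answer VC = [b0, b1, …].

VC = [25, 9, 11]

#0 0xcd→b25/s1 MISS; vc=[]
#1 0x6e→b13/s1 MISS; vc=[25]
#2 0x6d→b13/s1 L1-HIT; vc=[25]
#3 0x4e→b9/s1 MISS; vc=[25,13]
#4 0x48→b9/s1 L1-HIT; vc=[25,13]
#5 0xcf→b25/s1 VC-HIT; vc=[9,13]
#6 0x4a→b9/s1 VC-HIT; vc=[25,13]
#7 0x49→b9/s1 L1-HIT; vc=[25,13]
#8 0x59→b11/s3 MISS; vc=[25,13]
#9 0x78→b15/s3 MISS; vc=[25,13,11]
#10 0x59→b11/s3 VC-HIT; vc=[25,13,15]
#11 0x68→b13/s1 VC-HIT; vc=[25,9,15]
#12 0x78→b15/s3 VC-HIT; vc=[25,9,11]
#13 0x7f→b15/s3 L1-HIT; vc=[25,9,11]
#14 0x78→b15/s3 L1-HIT; vc=[25,9,11]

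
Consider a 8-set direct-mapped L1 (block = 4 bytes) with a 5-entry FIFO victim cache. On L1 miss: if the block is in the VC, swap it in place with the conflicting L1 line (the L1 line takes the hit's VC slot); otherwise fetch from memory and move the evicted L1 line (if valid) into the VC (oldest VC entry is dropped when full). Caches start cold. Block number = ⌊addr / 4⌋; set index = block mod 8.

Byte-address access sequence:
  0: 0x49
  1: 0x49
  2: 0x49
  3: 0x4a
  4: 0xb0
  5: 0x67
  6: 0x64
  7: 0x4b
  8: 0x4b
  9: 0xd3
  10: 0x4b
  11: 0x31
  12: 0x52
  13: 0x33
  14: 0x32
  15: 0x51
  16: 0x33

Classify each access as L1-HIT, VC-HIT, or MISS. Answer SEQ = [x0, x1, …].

0: 0x49 (blk 18, set 2) → MISS  vc=[]
1: 0x49 (blk 18, set 2) → L1-HIT  vc=[]
2: 0x49 (blk 18, set 2) → L1-HIT  vc=[]
3: 0x4a (blk 18, set 2) → L1-HIT  vc=[]
4: 0xb0 (blk 44, set 4) → MISS  vc=[]
5: 0x67 (blk 25, set 1) → MISS  vc=[]
6: 0x64 (blk 25, set 1) → L1-HIT  vc=[]
7: 0x4b (blk 18, set 2) → L1-HIT  vc=[]
8: 0x4b (blk 18, set 2) → L1-HIT  vc=[]
9: 0xd3 (blk 52, set 4) → MISS  vc=[44]
10: 0x4b (blk 18, set 2) → L1-HIT  vc=[44]
11: 0x31 (blk 12, set 4) → MISS  vc=[44, 52]
12: 0x52 (blk 20, set 4) → MISS  vc=[44, 52, 12]
13: 0x33 (blk 12, set 4) → VC-HIT  vc=[44, 52, 20]
14: 0x32 (blk 12, set 4) → L1-HIT  vc=[44, 52, 20]
15: 0x51 (blk 20, set 4) → VC-HIT  vc=[44, 52, 12]
16: 0x33 (blk 12, set 4) → VC-HIT  vc=[44, 52, 20]

SEQ = [MISS, L1-HIT, L1-HIT, L1-HIT, MISS, MISS, L1-HIT, L1-HIT, L1-HIT, MISS, L1-HIT, MISS, MISS, VC-HIT, L1-HIT, VC-HIT, VC-HIT]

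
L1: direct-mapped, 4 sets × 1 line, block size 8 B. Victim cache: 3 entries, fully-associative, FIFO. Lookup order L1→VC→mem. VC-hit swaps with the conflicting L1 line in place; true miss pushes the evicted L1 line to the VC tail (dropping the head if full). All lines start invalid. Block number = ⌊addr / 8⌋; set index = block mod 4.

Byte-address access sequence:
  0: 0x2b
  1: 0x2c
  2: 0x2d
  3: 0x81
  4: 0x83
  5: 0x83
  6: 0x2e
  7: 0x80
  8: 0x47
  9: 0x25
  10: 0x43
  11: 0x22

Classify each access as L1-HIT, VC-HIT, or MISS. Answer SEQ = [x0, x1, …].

#0 0x2b→b5/s1 MISS; vc=[]
#1 0x2c→b5/s1 L1-HIT; vc=[]
#2 0x2d→b5/s1 L1-HIT; vc=[]
#3 0x81→b16/s0 MISS; vc=[]
#4 0x83→b16/s0 L1-HIT; vc=[]
#5 0x83→b16/s0 L1-HIT; vc=[]
#6 0x2e→b5/s1 L1-HIT; vc=[]
#7 0x80→b16/s0 L1-HIT; vc=[]
#8 0x47→b8/s0 MISS; vc=[16]
#9 0x25→b4/s0 MISS; vc=[16,8]
#10 0x43→b8/s0 VC-HIT; vc=[16,4]
#11 0x22→b4/s0 VC-HIT; vc=[16,8]

SEQ = [MISS, L1-HIT, L1-HIT, MISS, L1-HIT, L1-HIT, L1-HIT, L1-HIT, MISS, MISS, VC-HIT, VC-HIT]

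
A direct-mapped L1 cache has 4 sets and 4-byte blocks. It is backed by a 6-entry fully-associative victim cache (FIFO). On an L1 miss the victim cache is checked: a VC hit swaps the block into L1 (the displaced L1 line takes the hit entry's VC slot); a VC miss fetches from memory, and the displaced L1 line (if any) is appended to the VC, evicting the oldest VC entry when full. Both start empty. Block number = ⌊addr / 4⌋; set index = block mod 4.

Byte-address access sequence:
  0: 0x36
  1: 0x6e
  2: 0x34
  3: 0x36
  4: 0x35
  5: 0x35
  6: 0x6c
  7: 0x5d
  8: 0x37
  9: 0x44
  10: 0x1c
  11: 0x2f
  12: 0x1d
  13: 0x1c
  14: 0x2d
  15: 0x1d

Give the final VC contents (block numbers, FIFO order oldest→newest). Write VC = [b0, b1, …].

VC = [27, 13, 23, 11]

0: 0x36 (blk 13, set 1) → MISS  vc=[]
1: 0x6e (blk 27, set 3) → MISS  vc=[]
2: 0x34 (blk 13, set 1) → L1-HIT  vc=[]
3: 0x36 (blk 13, set 1) → L1-HIT  vc=[]
4: 0x35 (blk 13, set 1) → L1-HIT  vc=[]
5: 0x35 (blk 13, set 1) → L1-HIT  vc=[]
6: 0x6c (blk 27, set 3) → L1-HIT  vc=[]
7: 0x5d (blk 23, set 3) → MISS  vc=[27]
8: 0x37 (blk 13, set 1) → L1-HIT  vc=[27]
9: 0x44 (blk 17, set 1) → MISS  vc=[27, 13]
10: 0x1c (blk 7, set 3) → MISS  vc=[27, 13, 23]
11: 0x2f (blk 11, set 3) → MISS  vc=[27, 13, 23, 7]
12: 0x1d (blk 7, set 3) → VC-HIT  vc=[27, 13, 23, 11]
13: 0x1c (blk 7, set 3) → L1-HIT  vc=[27, 13, 23, 11]
14: 0x2d (blk 11, set 3) → VC-HIT  vc=[27, 13, 23, 7]
15: 0x1d (blk 7, set 3) → VC-HIT  vc=[27, 13, 23, 11]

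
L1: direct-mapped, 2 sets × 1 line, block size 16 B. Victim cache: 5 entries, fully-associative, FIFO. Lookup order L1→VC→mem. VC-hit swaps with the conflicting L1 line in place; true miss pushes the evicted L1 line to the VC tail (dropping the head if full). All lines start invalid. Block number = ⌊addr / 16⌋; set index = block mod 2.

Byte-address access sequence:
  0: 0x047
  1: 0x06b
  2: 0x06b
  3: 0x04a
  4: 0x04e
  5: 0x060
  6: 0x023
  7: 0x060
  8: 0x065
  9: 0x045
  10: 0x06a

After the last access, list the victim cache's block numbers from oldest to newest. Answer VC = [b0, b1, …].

  [0] addr=0x47 blk=4 s=0: MISS | VC []
  [1] addr=0x6b blk=6 s=0: MISS | VC [4]
  [2] addr=0x6b blk=6 s=0: L1-HIT | VC [4]
  [3] addr=0x4a blk=4 s=0: VC-HIT | VC [6]
  [4] addr=0x4e blk=4 s=0: L1-HIT | VC [6]
  [5] addr=0x60 blk=6 s=0: VC-HIT | VC [4]
  [6] addr=0x23 blk=2 s=0: MISS | VC [4, 6]
  [7] addr=0x60 blk=6 s=0: VC-HIT | VC [4, 2]
  [8] addr=0x65 blk=6 s=0: L1-HIT | VC [4, 2]
  [9] addr=0x45 blk=4 s=0: VC-HIT | VC [6, 2]
  [10] addr=0x6a blk=6 s=0: VC-HIT | VC [4, 2]

VC = [4, 2]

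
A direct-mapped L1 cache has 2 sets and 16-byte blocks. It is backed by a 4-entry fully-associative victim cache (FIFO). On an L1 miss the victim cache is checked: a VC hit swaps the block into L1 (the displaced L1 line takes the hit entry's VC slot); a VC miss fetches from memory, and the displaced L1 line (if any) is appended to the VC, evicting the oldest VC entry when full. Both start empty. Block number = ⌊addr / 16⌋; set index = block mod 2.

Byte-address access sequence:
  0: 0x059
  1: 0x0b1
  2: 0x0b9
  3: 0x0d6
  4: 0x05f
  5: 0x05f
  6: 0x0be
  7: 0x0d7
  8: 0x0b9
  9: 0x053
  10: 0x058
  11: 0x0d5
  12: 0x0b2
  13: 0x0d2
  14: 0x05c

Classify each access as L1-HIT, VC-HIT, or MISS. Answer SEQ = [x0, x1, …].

#0 0x59→b5/s1 MISS; vc=[]
#1 0xb1→b11/s1 MISS; vc=[5]
#2 0xb9→b11/s1 L1-HIT; vc=[5]
#3 0xd6→b13/s1 MISS; vc=[5,11]
#4 0x5f→b5/s1 VC-HIT; vc=[13,11]
#5 0x5f→b5/s1 L1-HIT; vc=[13,11]
#6 0xbe→b11/s1 VC-HIT; vc=[13,5]
#7 0xd7→b13/s1 VC-HIT; vc=[11,5]
#8 0xb9→b11/s1 VC-HIT; vc=[13,5]
#9 0x53→b5/s1 VC-HIT; vc=[13,11]
#10 0x58→b5/s1 L1-HIT; vc=[13,11]
#11 0xd5→b13/s1 VC-HIT; vc=[5,11]
#12 0xb2→b11/s1 VC-HIT; vc=[5,13]
#13 0xd2→b13/s1 VC-HIT; vc=[5,11]
#14 0x5c→b5/s1 VC-HIT; vc=[13,11]

SEQ = [MISS, MISS, L1-HIT, MISS, VC-HIT, L1-HIT, VC-HIT, VC-HIT, VC-HIT, VC-HIT, L1-HIT, VC-HIT, VC-HIT, VC-HIT, VC-HIT]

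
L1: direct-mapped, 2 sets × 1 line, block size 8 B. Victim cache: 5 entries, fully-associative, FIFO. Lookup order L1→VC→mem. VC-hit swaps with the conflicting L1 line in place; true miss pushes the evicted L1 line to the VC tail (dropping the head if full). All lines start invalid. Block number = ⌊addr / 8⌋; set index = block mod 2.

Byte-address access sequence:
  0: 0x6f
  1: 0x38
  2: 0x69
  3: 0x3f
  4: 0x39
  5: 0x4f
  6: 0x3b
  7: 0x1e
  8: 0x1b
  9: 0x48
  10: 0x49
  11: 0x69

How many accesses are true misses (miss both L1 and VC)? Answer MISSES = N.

0: 0x6f (blk 13, set 1) → MISS  vc=[]
1: 0x38 (blk 7, set 1) → MISS  vc=[13]
2: 0x69 (blk 13, set 1) → VC-HIT  vc=[7]
3: 0x3f (blk 7, set 1) → VC-HIT  vc=[13]
4: 0x39 (blk 7, set 1) → L1-HIT  vc=[13]
5: 0x4f (blk 9, set 1) → MISS  vc=[13, 7]
6: 0x3b (blk 7, set 1) → VC-HIT  vc=[13, 9]
7: 0x1e (blk 3, set 1) → MISS  vc=[13, 9, 7]
8: 0x1b (blk 3, set 1) → L1-HIT  vc=[13, 9, 7]
9: 0x48 (blk 9, set 1) → VC-HIT  vc=[13, 3, 7]
10: 0x49 (blk 9, set 1) → L1-HIT  vc=[13, 3, 7]
11: 0x69 (blk 13, set 1) → VC-HIT  vc=[9, 3, 7]

MISSES = 4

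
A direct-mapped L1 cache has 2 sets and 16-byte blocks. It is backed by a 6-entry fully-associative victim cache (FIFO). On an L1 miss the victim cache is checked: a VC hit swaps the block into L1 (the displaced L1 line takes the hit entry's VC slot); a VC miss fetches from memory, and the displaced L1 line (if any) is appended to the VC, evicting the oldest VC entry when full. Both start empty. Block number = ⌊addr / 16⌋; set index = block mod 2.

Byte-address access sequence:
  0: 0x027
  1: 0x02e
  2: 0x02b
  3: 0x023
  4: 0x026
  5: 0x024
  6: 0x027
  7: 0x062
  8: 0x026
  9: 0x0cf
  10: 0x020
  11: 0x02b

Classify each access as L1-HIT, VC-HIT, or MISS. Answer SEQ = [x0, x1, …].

#0 0x27→b2/s0 MISS; vc=[]
#1 0x2e→b2/s0 L1-HIT; vc=[]
#2 0x2b→b2/s0 L1-HIT; vc=[]
#3 0x23→b2/s0 L1-HIT; vc=[]
#4 0x26→b2/s0 L1-HIT; vc=[]
#5 0x24→b2/s0 L1-HIT; vc=[]
#6 0x27→b2/s0 L1-HIT; vc=[]
#7 0x62→b6/s0 MISS; vc=[2]
#8 0x26→b2/s0 VC-HIT; vc=[6]
#9 0xcf→b12/s0 MISS; vc=[6,2]
#10 0x20→b2/s0 VC-HIT; vc=[6,12]
#11 0x2b→b2/s0 L1-HIT; vc=[6,12]

SEQ = [MISS, L1-HIT, L1-HIT, L1-HIT, L1-HIT, L1-HIT, L1-HIT, MISS, VC-HIT, MISS, VC-HIT, L1-HIT]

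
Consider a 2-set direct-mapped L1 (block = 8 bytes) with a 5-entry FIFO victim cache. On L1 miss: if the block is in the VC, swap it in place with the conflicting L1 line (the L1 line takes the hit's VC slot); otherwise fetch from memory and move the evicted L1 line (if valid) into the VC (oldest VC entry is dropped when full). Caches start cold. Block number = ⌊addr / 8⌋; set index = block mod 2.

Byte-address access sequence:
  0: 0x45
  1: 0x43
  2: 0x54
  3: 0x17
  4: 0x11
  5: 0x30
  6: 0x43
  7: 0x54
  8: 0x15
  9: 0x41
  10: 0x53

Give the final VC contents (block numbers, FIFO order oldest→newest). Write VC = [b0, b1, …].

VC = [6, 2, 8]

0: 0x45 (blk 8, set 0) → MISS  vc=[]
1: 0x43 (blk 8, set 0) → L1-HIT  vc=[]
2: 0x54 (blk 10, set 0) → MISS  vc=[8]
3: 0x17 (blk 2, set 0) → MISS  vc=[8, 10]
4: 0x11 (blk 2, set 0) → L1-HIT  vc=[8, 10]
5: 0x30 (blk 6, set 0) → MISS  vc=[8, 10, 2]
6: 0x43 (blk 8, set 0) → VC-HIT  vc=[6, 10, 2]
7: 0x54 (blk 10, set 0) → VC-HIT  vc=[6, 8, 2]
8: 0x15 (blk 2, set 0) → VC-HIT  vc=[6, 8, 10]
9: 0x41 (blk 8, set 0) → VC-HIT  vc=[6, 2, 10]
10: 0x53 (blk 10, set 0) → VC-HIT  vc=[6, 2, 8]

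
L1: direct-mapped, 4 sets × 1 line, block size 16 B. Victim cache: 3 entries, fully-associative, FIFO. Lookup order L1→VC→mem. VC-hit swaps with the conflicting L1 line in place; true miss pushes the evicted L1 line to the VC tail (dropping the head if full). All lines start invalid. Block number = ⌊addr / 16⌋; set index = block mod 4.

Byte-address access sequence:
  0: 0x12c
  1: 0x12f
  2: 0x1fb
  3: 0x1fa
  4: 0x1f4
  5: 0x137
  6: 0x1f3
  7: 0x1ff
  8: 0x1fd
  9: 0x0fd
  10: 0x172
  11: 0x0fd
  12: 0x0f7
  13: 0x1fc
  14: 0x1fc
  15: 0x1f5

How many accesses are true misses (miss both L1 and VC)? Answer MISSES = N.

MISSES = 5

  [0] addr=0x12c blk=18 s=2: MISS | VC []
  [1] addr=0x12f blk=18 s=2: L1-HIT | VC []
  [2] addr=0x1fb blk=31 s=3: MISS | VC []
  [3] addr=0x1fa blk=31 s=3: L1-HIT | VC []
  [4] addr=0x1f4 blk=31 s=3: L1-HIT | VC []
  [5] addr=0x137 blk=19 s=3: MISS | VC [31]
  [6] addr=0x1f3 blk=31 s=3: VC-HIT | VC [19]
  [7] addr=0x1ff blk=31 s=3: L1-HIT | VC [19]
  [8] addr=0x1fd blk=31 s=3: L1-HIT | VC [19]
  [9] addr=0xfd blk=15 s=3: MISS | VC [19, 31]
  [10] addr=0x172 blk=23 s=3: MISS | VC [19, 31, 15]
  [11] addr=0xfd blk=15 s=3: VC-HIT | VC [19, 31, 23]
  [12] addr=0xf7 blk=15 s=3: L1-HIT | VC [19, 31, 23]
  [13] addr=0x1fc blk=31 s=3: VC-HIT | VC [19, 15, 23]
  [14] addr=0x1fc blk=31 s=3: L1-HIT | VC [19, 15, 23]
  [15] addr=0x1f5 blk=31 s=3: L1-HIT | VC [19, 15, 23]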